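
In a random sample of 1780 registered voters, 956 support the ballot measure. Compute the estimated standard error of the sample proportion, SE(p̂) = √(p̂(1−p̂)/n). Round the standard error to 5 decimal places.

p̂ = 956/1780 = 0.53708.
p̂(1−p̂) = 0.53708·0.46292 = 0.248625.
Dividing by n and taking the root: √0.000139677 = 0.01182.

SE = 0.01182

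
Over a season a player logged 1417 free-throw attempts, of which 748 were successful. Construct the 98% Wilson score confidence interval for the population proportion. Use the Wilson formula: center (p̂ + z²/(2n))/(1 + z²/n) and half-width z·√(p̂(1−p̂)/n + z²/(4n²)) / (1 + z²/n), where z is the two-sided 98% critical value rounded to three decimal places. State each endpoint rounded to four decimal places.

(0.4970, 0.5586)

p̂ = 748/1417 = 0.52788; z = 2.326, so z² = 5.410276.
1 + z²/n = 1.003818.
Center = (0.52788 + 0.001909)/1.003818 = 0.52777.
Radicand: p̂(1−p̂)/n + z²/(4n²) = 0.000175881 + 0.000000674 = 0.000176555.
Half-width = z·√(radicand)/denom = 2.326·0.013287/1.003818 = 0.03079.
Interval: 0.52777 ± 0.03079 → (0.4970, 0.5586).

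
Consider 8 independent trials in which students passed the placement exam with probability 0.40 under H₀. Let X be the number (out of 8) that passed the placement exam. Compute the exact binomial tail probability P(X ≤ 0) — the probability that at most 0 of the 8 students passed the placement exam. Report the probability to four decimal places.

X is binomial with n = 8 and p = 0.40.
P(X ≤ 0) = C(8,0)·0.40^0·0.60^8.
= 0.016796 = 0.0168.

P = 0.0168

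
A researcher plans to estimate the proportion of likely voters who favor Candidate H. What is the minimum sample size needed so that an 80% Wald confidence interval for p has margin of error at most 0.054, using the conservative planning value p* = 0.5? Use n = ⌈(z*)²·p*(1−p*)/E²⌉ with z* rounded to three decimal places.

z* = 1.282 at the 80% level.
p*(1−p*) = 0.50·0.50 = 0.2500.
Required n before rounding: 1.643524 × 0.2500 / 0.054² = 140.906.
⌈140.906⌉ = 141.

n = 141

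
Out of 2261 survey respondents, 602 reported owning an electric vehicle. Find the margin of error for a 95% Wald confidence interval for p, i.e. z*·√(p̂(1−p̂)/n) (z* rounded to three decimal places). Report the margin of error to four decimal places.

ME = 0.0182

p̂ = 602/2261 = 0.26625.
SE = √(p̂(1−p̂)/n) = √(0.195363/2261) = 0.009295.
z* = 1.960 at the 95% level.
Margin of error = z*·SE = 1.960 × 0.009295 = 0.0182.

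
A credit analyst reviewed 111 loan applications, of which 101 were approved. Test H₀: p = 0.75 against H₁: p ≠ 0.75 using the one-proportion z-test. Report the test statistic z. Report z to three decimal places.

z = 3.891

With x = 101 successes in n = 111, p̂ = 0.90991.
Null standard error: √(0.75·0.25/111) = √0.001689189 = 0.041100.
Test statistic: z = 0.15991/0.041100 = 3.891.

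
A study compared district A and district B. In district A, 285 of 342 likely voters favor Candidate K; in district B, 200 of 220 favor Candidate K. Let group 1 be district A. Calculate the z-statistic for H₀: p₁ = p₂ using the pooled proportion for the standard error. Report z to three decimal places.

z = -2.549

p̂₁ = 285/342 = 0.83333, p̂₂ = 200/220 = 0.90909.
Pooling: p̂ = 485/562 = 0.86299.
SE = √[p̂(1−p̂)(1/n₁+1/n₂)] = √[0.86299·0.13701·(1/342+1/220)] ≈ 0.029718.
z = (p̂₁ − p̂₂)/SE = (0.83333 − 0.90909)/0.029718 = -0.07576/0.029718 = -2.549.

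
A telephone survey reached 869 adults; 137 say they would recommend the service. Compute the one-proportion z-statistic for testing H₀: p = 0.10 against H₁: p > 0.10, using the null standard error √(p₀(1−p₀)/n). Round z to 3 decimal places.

p̂ = 137/869 = 0.15765.
Null standard error: √(0.10·0.90/869) = √0.000103567 = 0.010177.
z = (0.15765 − 0.10)/0.010177 = 0.05765/0.010177 = 5.665.

z = 5.665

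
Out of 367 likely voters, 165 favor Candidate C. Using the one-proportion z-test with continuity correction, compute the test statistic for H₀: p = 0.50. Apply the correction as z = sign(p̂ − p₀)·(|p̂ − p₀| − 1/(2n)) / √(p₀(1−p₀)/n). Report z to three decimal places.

The sample proportion is 165/367 = 0.44959. p̂ − p₀ = -0.050409.
Continuity correction 1/(2n) = 1/734 = 0.001362.
Corrected numerator: |-0.050409| − 0.001362 = 0.049047.
Under H₀, SE = √(p₀(1−p₀)/n) = √(0.50·0.50/367) = √0.000681199 = 0.026100.
z = (−)0.049047/0.026100 = -1.879.

z = -1.879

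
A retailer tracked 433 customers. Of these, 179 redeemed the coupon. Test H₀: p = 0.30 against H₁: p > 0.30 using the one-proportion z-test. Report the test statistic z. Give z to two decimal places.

z = 5.15

Sample proportion p̂ = 179/433 = 0.41339.
Under H₀, SE = √(p₀(1−p₀)/n) = √(0.30·0.70/433) = √0.000484988 = 0.022022.
z = (p̂ − p₀)/SE = (0.41339 − 0.30)/0.022022 = 5.15.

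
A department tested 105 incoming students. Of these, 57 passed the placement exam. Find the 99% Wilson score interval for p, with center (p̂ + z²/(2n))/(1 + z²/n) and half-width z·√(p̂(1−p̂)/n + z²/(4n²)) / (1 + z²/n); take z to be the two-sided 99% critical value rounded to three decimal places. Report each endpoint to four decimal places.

Here p̂ = 57/105 = 0.54286 and z = 2.576 (z² = 6.635776).
1 + z²/n = 1.063198.
Center = (0.54286 + 0.031599)/1.063198 = 0.54031.
Radicand: p̂(1−p̂)/n + z²/(4n²) = 0.002363460 + 0.000150471 = 0.002513931.
Half-width = 2.576·√0.002513931/1.063198 = 0.12148.
Interval: 0.54031 ± 0.12148 → (0.4188, 0.6618).

(0.4188, 0.6618)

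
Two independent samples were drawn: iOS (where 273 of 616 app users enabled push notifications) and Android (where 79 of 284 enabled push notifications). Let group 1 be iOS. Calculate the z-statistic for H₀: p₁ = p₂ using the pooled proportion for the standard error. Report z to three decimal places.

z = 4.714

p̂₁ = 273/616 = 0.44318, p̂₂ = 79/284 = 0.27817.
Pooled p̂ = (273+79)/(616+284) = 352/900 = 0.39111.
SE = √[p̂(1−p̂)(1/n₁+1/n₂)] = √[0.39111·0.60889·(1/616+1/284)] ≈ 0.035002.
z = 0.16501/0.035002 = 4.714.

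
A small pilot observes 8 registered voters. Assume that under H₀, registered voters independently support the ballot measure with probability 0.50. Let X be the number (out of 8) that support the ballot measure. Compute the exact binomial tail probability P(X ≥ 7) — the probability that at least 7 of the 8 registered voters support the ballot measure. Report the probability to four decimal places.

P = 0.0352

X is binomial with n = 8 and p = 0.50.
P(X ≥ 7) = C(8,7)·0.50^7·0.50^1 + C(8,8)·0.50^8·0.50^0.
= 0.031250 + 0.003906 = 0.0352.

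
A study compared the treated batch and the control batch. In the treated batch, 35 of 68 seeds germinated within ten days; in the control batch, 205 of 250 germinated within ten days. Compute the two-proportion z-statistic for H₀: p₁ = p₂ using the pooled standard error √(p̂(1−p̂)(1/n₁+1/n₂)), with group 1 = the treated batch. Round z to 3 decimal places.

p̂₁ = 35/68 = 0.51471, p̂₂ = 205/250 = 0.82000.
Pooling: p̂ = 240/318 = 0.75472.
SE = √[p̂(1−p̂)(1/n₁+1/n₂)] = √[0.75472·0.24528·(1/68+1/250)] ≈ 0.058846.
z = (p̂₁ − p̂₂)/SE = (0.51471 − 0.82000)/0.058846 = -0.30529/0.058846 = -5.188.

z = -5.188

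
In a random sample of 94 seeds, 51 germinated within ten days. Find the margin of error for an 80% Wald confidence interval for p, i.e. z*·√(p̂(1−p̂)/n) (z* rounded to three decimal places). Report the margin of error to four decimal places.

The sample proportion is 51/94 = 0.54255.
SE = √(p̂(1−p̂)/n) = √(0.248189/94) = 0.051384.
z* = 1.282 at the 80% level.
Margin of error = z*·SE = 1.282 × 0.051384 = 0.0659.

ME = 0.0659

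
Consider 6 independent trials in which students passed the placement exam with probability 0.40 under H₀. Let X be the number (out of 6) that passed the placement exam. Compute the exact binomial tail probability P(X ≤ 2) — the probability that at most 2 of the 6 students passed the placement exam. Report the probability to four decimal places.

P = 0.5443

X is binomial with n = 6 and p = 0.40.
P(X ≤ 2) = C(6,0)·0.40^0·0.60^6 + C(6,1)·0.40^1·0.60^5 + C(6,2)·0.40^2·0.60^4.
= 0.046656 + 0.186624 + 0.311040 = 0.5443.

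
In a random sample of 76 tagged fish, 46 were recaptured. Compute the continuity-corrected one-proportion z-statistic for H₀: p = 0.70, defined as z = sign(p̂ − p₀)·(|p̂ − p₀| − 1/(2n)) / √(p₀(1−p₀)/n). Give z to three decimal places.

z = -1.677

p̂ = 46/76 = 0.60526. p̂ − p₀ = -0.094737.
1/(2n) = 0.006579.
Corrected numerator: |-0.094737| − 0.006579 = 0.088158.
SE₀ = √(0.70·0.30/76) = 0.052566.
z = (−)0.088158/0.052566 = -1.677.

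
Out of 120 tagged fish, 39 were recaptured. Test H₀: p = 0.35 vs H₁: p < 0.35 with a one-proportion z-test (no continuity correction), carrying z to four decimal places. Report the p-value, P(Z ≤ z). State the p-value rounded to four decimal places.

Sample proportion p̂ = 39/120 = 0.32500.
SE₀ = √(0.35·0.65/120) = 0.043541.
z = (p̂ − p₀)/SE = (39/120 − 0.35)/0.043541 ≈ -0.5742.
From the standard normal, P(Z ≤ z) = 0.2829.

p-value = 0.2829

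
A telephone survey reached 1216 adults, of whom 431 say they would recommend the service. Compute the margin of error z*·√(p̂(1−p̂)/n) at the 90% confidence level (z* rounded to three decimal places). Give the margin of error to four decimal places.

ME = 0.0226

The sample proportion is 431/1216 = 0.35444.
SE = √(p̂(1−p̂)/n) = √(0.228813/1216) = 0.013717.
The 90% critical value is z* = 1.645.
ME = 1.645·0.013717 = 0.0226.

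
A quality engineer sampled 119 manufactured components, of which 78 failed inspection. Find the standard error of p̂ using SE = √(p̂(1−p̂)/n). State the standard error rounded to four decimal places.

p̂ = 78/119 = 0.65546.
p̂(1−p̂) = 0.65546·0.34454 = 0.225832.
SE = √(0.225832/119) = 0.0436.

SE = 0.0436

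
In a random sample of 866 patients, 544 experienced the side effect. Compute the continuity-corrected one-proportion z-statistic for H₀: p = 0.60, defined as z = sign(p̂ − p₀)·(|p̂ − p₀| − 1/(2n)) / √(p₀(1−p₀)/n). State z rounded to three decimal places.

Sample proportion p̂ = 544/866 = 0.62818. p̂ − p₀ = 0.028176.
1/(2n) = 0.000577.
Corrected numerator: |0.028176| − 0.000577 = 0.027599.
Null standard error: √(0.60·0.40/866) = √0.000277136 = 0.016647.
z = +0.027599/0.016647 = 1.658.

z = 1.658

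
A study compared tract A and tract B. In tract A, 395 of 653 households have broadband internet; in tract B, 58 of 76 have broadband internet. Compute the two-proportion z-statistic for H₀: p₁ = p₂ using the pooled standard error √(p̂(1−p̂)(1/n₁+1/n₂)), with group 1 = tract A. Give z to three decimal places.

z = -2.692

Sample proportions: p̂₁ = 395/653 = 0.60490 and p̂₂ = 58/76 = 0.76316.
Pooling: p̂ = 453/729 = 0.62140.
Pooled SE = √[0.2352622·0.01468929] ≈ 0.058786.
z = (p̂₁ − p̂₂)/SE = (0.60490 − 0.76316)/0.058786 = -0.15826/0.058786 = -2.692.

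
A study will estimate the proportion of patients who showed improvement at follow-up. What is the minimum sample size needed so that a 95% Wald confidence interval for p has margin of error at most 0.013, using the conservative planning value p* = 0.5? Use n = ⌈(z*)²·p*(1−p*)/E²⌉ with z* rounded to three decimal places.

For 95% confidence, z* = 1.960.
p*(1−p*) = 0.2500.
Required n before rounding: 3.841600 × 0.2500 / 0.013² = 5682.840.
Rounding up, n = 5683.

n = 5683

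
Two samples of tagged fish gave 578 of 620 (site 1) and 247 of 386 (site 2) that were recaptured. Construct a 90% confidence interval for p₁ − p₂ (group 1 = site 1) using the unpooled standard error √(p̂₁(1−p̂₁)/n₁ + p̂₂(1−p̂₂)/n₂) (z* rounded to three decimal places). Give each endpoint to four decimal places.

p̂₁ = 0.93226, p̂₂ = 0.63990, so the observed difference is 0.29236.
SE = √(0.000101860 + 0.000596966) = √0.000698826 = 0.026435.
For 90% confidence, z* = 1.645. Margin of error = 0.04349.
Interval: 0.29236 ± 0.04349 → (0.2489, 0.3358).

(0.2489, 0.3358)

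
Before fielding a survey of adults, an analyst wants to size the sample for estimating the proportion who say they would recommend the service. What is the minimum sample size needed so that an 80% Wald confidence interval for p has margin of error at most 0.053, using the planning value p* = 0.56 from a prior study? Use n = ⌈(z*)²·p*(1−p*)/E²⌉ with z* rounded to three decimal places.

The 80% critical value is z* = 1.282.
p*(1−p*) = 0.2464.
Required n before rounding: 1.643524 × 0.2464 / 0.053² = 144.167.
Rounding up, n = 145.

n = 145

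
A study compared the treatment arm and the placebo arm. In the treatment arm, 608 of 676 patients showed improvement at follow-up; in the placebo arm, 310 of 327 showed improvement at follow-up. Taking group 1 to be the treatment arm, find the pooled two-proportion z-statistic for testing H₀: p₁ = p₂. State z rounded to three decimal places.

p̂₁ = 608/676 = 0.89941, p̂₂ = 310/327 = 0.94801.
Pooling: p̂ = 918/1003 = 0.91525.
Pooled SE = √[0.0775639·0.00453739] ≈ 0.018760.
z = (p̂₁ − p̂₂)/SE = (0.89941 − 0.94801)/0.018760 = -0.04860/0.018760 = -2.591.

z = -2.591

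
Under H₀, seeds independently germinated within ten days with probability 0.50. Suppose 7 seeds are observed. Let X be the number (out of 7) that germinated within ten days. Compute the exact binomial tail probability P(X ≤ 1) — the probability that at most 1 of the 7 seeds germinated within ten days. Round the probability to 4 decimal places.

P = 0.0625

X is binomial with n = 7 and p = 0.50.
P(X ≤ 1) = C(7,0)·0.50^0·0.50^7 + C(7,1)·0.50^1·0.50^6.
= 0.007812 + 0.054688 = 0.0625.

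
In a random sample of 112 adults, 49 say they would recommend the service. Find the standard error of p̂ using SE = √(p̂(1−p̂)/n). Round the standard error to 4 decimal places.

Sample proportion p̂ = 49/112 = 0.43750.
p̂(1−p̂) = 0.43750·0.56250 = 0.246094.
SE = √(0.246094/112) = 0.0469.

SE = 0.0469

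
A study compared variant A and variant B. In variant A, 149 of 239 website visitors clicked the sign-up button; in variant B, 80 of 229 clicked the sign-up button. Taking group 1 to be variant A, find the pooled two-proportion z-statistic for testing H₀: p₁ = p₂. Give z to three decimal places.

z = 5.929

p̂₁ = 149/239 = 0.62343, p̂₂ = 80/229 = 0.34934.
Pooled p̂ = (149+80)/(239+229) = 229/468 = 0.48932.
SE = √[p̂(1−p̂)(1/n₁+1/n₂)] = √[0.48932·0.51068·(1/239+1/229)] ≈ 0.046225.
z = (p̂₁ − p̂₂)/SE = (0.62343 − 0.34934)/0.046225 = 0.27409/0.046225 = 5.929.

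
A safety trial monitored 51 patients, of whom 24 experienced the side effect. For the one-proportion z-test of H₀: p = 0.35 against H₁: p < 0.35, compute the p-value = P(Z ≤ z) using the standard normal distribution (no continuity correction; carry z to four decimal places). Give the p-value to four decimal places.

p-value = 0.9645

The sample proportion is 24/51 = 0.47059.
Null standard error: √(0.35·0.65/51) = √0.004460784 = 0.066789.
Test statistic (full precision, shown to 4 dp): z = (24/51 − 0.35)/SE₀ ≈ 1.8055.
p-value = P(Z ≤ z) with z = 1.8055 → 0.9645.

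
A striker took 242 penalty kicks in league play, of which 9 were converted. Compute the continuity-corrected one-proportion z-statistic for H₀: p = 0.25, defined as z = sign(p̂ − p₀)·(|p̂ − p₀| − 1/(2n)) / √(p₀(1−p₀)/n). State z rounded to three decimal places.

p̂ = 9/242 = 0.03719. p̂ − p₀ = -0.212810.
Continuity correction 1/(2n) = 1/484 = 0.002066.
Corrected numerator: |-0.212810| − 0.002066 = 0.210744.
Null standard error: √(0.25·0.75/242) = √0.000774793 = 0.027835.
z = (−)0.210744/0.027835 = -7.571.

z = -7.571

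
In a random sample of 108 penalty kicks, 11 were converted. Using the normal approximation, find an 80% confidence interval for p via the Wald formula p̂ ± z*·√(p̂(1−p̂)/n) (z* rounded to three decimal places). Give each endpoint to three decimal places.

p̂ = 11/108 = 0.10185.
SE(p̂) = √(0.10185·0.89815/108) = 0.029104.
The 80% critical value is z* = 1.282.
Margin = 1.282·0.029104 = 0.03731.
Interval: 0.10185 ± 0.03731 → (0.065, 0.139).

(0.065, 0.139)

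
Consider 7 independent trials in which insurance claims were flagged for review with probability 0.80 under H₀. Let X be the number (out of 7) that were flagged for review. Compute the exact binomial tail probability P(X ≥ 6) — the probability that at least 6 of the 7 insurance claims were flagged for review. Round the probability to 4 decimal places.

X ~ Binomial(n=7, p=0.80).
P(X ≥ 6) = C(7,6)·0.80^6·0.20^1 + C(7,7)·0.80^7·0.20^0.
= 0.367002 + 0.209715 = 0.5767.

P = 0.5767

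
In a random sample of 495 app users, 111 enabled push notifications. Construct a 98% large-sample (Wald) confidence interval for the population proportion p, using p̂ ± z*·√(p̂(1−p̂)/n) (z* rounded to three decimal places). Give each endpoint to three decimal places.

(0.181, 0.268)

p̂ = 111/495 = 0.22424.
SE = √(p̂(1−p̂)/n) = √(0.173958/495) = 0.018746.
z* = 2.326 at the 98% level.
Margin of error: 2.326 × 0.018746 = 0.04360.
CI: 0.22424 ± 0.04360 = (0.181, 0.268).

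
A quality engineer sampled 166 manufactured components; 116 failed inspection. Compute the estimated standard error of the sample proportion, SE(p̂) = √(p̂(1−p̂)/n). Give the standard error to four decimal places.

Sample proportion p̂ = 116/166 = 0.69880.
p̂(1−p̂) = 0.210479.
SE = √(0.210479/166) = 0.0356.

SE = 0.0356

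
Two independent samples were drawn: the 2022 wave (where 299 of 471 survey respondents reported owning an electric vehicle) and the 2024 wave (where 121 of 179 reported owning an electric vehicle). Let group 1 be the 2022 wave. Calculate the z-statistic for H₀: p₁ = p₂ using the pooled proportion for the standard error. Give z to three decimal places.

z = -0.980

Sample proportions: p̂₁ = 299/471 = 0.63482 and p̂₂ = 121/179 = 0.67598.
Pooling: p̂ = 420/650 = 0.64615.
Pooled SE = √[0.2286391·0.00770973] ≈ 0.041985.
z = -0.04116/0.041985 = -0.980.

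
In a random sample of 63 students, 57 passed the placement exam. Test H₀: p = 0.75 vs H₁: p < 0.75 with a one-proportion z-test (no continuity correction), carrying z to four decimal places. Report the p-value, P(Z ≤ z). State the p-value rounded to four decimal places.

p-value = 0.9977

Sample proportion p̂ = 57/63 = 0.90476.
SE₀ = √(0.75·0.25/63) = 0.054554.
Test statistic (full precision, shown to 4 dp): z = (57/63 − 0.75)/SE₀ ≈ 2.8368.
From the standard normal, P(Z ≤ z) = 0.9977.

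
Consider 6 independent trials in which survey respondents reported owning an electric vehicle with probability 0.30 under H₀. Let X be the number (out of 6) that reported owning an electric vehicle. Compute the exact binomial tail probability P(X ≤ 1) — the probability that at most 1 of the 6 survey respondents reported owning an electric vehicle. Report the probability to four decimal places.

P = 0.4202

X is binomial with n = 6 and p = 0.30.
P(X ≤ 1) = C(6,0)·0.30^0·0.70^6 + C(6,1)·0.30^1·0.70^5.
= 0.117649 + 0.302526 = 0.4202.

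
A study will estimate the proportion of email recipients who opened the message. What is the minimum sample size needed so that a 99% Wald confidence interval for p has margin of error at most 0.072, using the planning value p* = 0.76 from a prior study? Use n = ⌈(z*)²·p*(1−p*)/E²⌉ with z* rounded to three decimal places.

z* = 2.576 at the 99% level.
p*(1−p*) = 0.1824.
Required n before rounding: 6.635776 × 0.1824 / 0.072² = 233.481.
Rounding up, n = 234.

n = 234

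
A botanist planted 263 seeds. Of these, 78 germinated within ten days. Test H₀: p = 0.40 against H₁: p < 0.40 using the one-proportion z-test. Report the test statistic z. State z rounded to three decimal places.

z = -3.424

Sample proportion p̂ = 78/263 = 0.29658.
Null standard error: √(0.40·0.60/263) = √0.000912548 = 0.030208.
z = (p̂ − p₀)/SE = (0.29658 − 0.40)/0.030208 = -3.424.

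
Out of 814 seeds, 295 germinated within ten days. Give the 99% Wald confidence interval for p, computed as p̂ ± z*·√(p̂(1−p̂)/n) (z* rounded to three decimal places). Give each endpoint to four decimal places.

(0.3190, 0.4058)

The sample proportion is 295/814 = 0.36241.
Standard error of p̂: √(0.231068/814) = √0.000283868 = 0.016848.
For 99% confidence, z* = 2.576.
Margin of error: 2.576 × 0.016848 = 0.04340.
So the interval runs from 0.3190 to 0.4058.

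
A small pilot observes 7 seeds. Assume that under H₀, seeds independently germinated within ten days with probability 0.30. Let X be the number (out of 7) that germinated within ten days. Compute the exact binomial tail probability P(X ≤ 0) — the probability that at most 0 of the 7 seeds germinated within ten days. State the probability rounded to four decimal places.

X ~ Binomial(n=7, p=0.30).
P(X ≤ 0) = C(7,0)·0.30^0·0.70^7.
= 0.082354 = 0.0824.

P = 0.0824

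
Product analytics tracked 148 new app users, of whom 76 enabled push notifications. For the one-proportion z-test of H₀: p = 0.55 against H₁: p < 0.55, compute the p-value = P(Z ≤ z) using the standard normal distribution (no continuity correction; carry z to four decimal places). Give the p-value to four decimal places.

p-value = 0.1861

p̂ = 76/148 = 0.51351.
Null standard error: √(0.55·0.45/148) = √0.001672297 = 0.040894.
z = (p̂ − p₀)/SE = (76/148 − 0.55)/0.040894 ≈ -0.8922.
From the standard normal, P(Z ≤ z) = 0.1861.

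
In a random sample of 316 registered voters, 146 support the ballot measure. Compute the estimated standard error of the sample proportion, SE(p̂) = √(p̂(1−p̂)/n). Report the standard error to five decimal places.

SE = 0.02805

p̂ = 146/316 = 0.46203.
p̂(1−p̂) = 0.46203·0.53797 = 0.248558.
Dividing by n and taking the root: √0.000786576 = 0.02805.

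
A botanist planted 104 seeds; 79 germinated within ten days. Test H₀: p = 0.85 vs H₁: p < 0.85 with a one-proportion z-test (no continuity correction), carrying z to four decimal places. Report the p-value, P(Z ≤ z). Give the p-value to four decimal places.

Sample proportion p̂ = 79/104 = 0.75962.
Under H₀, SE = √(p₀(1−p₀)/n) = √(0.85·0.15/104) = √0.001225962 = 0.035014.
z = (p̂ − p₀)/SE = (79/104 − 0.85)/0.035014 ≈ -2.5814.
From the standard normal, P(Z ≤ z) = 0.0049.

p-value = 0.0049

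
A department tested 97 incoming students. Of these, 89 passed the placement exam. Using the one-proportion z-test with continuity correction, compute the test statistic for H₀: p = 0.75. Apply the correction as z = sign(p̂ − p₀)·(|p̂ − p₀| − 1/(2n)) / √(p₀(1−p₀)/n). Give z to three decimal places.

p̂ = 89/97 = 0.91753. p̂ − p₀ = 0.167526.
1/(2n) = 0.005155.
Corrected numerator: |0.167526| − 0.005155 = 0.162371.
Under H₀, SE = √(p₀(1−p₀)/n) = √(0.75·0.25/97) = √0.001932990 = 0.043966.
z = +0.162371/0.043966 = 3.693.

z = 3.693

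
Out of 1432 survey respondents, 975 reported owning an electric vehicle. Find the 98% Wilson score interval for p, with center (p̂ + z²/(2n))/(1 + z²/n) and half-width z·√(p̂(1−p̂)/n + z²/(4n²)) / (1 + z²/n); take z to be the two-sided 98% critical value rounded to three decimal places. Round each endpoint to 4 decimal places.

(0.6516, 0.7088)

p̂ = 975/1432 = 0.68087; z = 2.326, so z² = 5.410276.
Denominator 1 + z²/n = 1 + 5.410276/1432 = 1.003778.
Adjusted center: (0.68087 + z²/(2n))/1.003778 = 0.68019.
Radicand: p̂(1−p̂)/n + z²/(4n²) = 0.000151737 + 0.000000660 = 0.000152397.
Half-width = z·√(radicand)/denom = 2.326·0.012345/1.003778 = 0.02861.
CI: 0.68019 ± 0.02861 = (0.6516, 0.7088).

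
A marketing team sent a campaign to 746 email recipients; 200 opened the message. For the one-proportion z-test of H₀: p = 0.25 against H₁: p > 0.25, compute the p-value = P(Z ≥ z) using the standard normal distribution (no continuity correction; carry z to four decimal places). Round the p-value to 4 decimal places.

With x = 200 successes in n = 746, p̂ = 0.26810.
Under H₀, SE = √(p₀(1−p₀)/n) = √(0.25·0.75/746) = √0.000251340 = 0.015854.
z = (p̂ − p₀)/SE = (200/746 − 0.25)/0.015854 ≈ 1.1415.
From the standard normal, P(Z ≥ z) = 0.1268.

p-value = 0.1268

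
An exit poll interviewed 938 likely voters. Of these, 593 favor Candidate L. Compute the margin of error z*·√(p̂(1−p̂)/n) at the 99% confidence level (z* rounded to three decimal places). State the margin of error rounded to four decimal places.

ME = 0.0406

Sample proportion p̂ = 593/938 = 0.63220.
SE = √(p̂(1−p̂)/n) = √(0.232524/938) = 0.015745.
The 99% critical value is z* = 2.576.
ME = 2.576·0.015745 = 0.0406.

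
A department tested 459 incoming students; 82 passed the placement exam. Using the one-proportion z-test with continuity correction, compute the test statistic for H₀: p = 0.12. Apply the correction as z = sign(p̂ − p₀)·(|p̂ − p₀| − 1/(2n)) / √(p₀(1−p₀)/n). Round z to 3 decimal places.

The sample proportion is 82/459 = 0.17865. p̂ − p₀ = 0.058649.
1/(2n) = 0.001089.
Corrected numerator: |0.058649| − 0.001089 = 0.057560.
Null standard error: √(0.12·0.88/459) = √0.000230065 = 0.015168.
z = +0.057560/0.015168 = 3.795.

z = 3.795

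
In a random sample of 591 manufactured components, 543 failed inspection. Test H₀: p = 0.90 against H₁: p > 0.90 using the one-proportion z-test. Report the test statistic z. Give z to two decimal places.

Sample proportion p̂ = 543/591 = 0.91878.
Null standard error: √(0.90·0.10/591) = √0.000152284 = 0.012340.
Test statistic: z = 0.01878/0.012340 = 1.52.

z = 1.52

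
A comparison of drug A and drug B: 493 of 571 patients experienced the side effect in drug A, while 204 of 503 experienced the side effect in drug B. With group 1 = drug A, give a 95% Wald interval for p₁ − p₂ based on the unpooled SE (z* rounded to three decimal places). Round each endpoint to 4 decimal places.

p̂₁ = 0.86340, p̂₂ = 0.40557, so the observed difference is 0.45783.
Unpooled SE = √(p̂₁(1−p̂₁)/n₁ + p̂₂(1−p̂₂)/n₂) = √(0.000206554 + 0.000479289) = 0.026189.
The 95% critical value is z* = 1.960. Margin = 1.960·0.026189 = 0.05133.
Interval: 0.45783 ± 0.05133 → (0.4065, 0.5092).

(0.4065, 0.5092)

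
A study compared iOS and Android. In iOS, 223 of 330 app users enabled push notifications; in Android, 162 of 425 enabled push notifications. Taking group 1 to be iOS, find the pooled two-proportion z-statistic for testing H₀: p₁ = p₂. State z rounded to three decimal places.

z = 8.032

Sample proportions: p̂₁ = 223/330 = 0.67576 and p̂₂ = 162/425 = 0.38118.
Pooling: p̂ = 385/755 = 0.50993.
Pooled SE = √[0.2499013·0.00538324] ≈ 0.036678.
z = (p̂₁ − p̂₂)/SE = (0.67576 − 0.38118)/0.036678 = 0.29458/0.036678 = 8.032.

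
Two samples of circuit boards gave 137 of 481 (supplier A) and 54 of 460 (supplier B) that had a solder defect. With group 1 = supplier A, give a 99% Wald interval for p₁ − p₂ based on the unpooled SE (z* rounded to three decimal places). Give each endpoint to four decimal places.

p̂₁ = 137/481 = 0.28482, p̂₂ = 54/460 = 0.11739; p̂₁ − p̂₂ = 0.16743.
SE = √(0.000423491 + 0.000225240) = √0.000648731 = 0.025470.
For 99% confidence, z* = 2.576. Margin of error = 0.06561.
CI: 0.16743 ± 0.06561 = (0.1018, 0.2330).

(0.1018, 0.2330)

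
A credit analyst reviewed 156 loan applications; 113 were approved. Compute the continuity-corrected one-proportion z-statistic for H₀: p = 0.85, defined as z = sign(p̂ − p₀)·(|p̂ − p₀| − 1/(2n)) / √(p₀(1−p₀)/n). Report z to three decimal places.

z = -4.283

p̂ = 113/156 = 0.72436. p̂ − p₀ = -0.125641.
1/(2n) = 0.003205.
Corrected numerator: |-0.125641| − 0.003205 = 0.122436.
Under H₀, SE = √(p₀(1−p₀)/n) = √(0.85·0.15/156) = √0.000817308 = 0.028589.
z = −0.122436/0.028589 = -4.283.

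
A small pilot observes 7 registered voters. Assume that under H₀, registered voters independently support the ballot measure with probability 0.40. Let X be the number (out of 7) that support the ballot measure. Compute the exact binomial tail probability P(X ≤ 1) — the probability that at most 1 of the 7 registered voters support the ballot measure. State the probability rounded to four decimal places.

P = 0.1586

X ~ Binomial(n=7, p=0.40).
P(X ≤ 1) = C(7,0)·0.40^0·0.60^7 + C(7,1)·0.40^1·0.60^6.
= 0.027994 + 0.130637 = 0.1586.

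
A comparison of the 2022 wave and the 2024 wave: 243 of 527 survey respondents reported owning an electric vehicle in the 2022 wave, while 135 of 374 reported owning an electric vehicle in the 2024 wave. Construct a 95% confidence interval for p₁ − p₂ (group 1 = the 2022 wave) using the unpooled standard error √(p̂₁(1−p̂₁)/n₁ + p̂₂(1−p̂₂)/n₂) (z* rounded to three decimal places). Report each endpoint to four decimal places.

(0.0355, 0.1648)

p̂₁ = 0.46110, p̂₂ = 0.36096, so the observed difference is 0.10014.
Unpooled SE = √(p̂₁(1−p̂₁)/n₁ + p̂₂(1−p̂₂)/n₂) = √(0.000471512 + 0.000616761) = 0.032989.
z* = 1.960 at the 95% level. Margin = 1.960·0.032989 = 0.06466.
Interval: 0.10014 ± 0.06466 → (0.0355, 0.1648).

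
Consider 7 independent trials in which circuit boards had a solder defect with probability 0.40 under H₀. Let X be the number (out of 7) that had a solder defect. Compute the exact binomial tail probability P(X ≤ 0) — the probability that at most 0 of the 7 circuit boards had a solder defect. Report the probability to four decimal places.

X ~ Binomial(n=7, p=0.40).
P(X ≤ 0) = C(7,0)·0.40^0·0.60^7.
= 0.027994 = 0.0280.

P = 0.0280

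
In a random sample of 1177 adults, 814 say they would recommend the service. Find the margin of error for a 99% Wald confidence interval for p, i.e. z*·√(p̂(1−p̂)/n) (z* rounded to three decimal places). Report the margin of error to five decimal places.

ME = 0.03468

p̂ = 814/1177 = 0.69159.
Standard error of p̂: √(0.213294/1177) = √0.000181218 = 0.013462.
For 99% confidence, z* = 2.576.
ME = 2.576·0.013462 = 0.03468.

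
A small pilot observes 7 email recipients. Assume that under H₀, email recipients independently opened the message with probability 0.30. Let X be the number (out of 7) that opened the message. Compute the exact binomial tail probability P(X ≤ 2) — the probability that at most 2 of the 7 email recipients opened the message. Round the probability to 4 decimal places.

P = 0.6471

X is binomial with n = 7 and p = 0.30.
P(X ≤ 2) = C(7,0)·0.30^0·0.70^7 + C(7,1)·0.30^1·0.70^6 + C(7,2)·0.30^2·0.70^5.
= 0.082354 + 0.247063 + 0.317652 = 0.6471.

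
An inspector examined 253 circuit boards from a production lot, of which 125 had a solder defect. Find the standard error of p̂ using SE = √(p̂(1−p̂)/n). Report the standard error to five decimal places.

With x = 125 successes in n = 253, p̂ = 0.49407.
p̂(1−p̂) = 0.49407·0.50593 = 0.249965.
SE = √(0.249965/253) = 0.03143.

SE = 0.03143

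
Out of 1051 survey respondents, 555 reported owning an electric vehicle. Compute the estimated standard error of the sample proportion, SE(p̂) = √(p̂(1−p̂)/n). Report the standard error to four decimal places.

SE = 0.0154

The sample proportion is 555/1051 = 0.52807.
p̂(1−p̂) = 0.52807·0.47193 = 0.249212.
SE = √(0.249212/1051) = 0.0154.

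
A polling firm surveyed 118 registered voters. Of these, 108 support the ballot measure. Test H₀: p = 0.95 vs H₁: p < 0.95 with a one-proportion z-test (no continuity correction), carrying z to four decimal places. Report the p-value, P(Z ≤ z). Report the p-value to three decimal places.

Sample proportion p̂ = 108/118 = 0.91525.
Under H₀, SE = √(p₀(1−p₀)/n) = √(0.95·0.05/118) = √0.000402542 = 0.020063.
Test statistic (full precision, shown to 4 dp): z = (108/118 − 0.95)/SE₀ ≈ -1.7318.
p-value = P(Z ≤ z) with z = -1.7318 → 0.042.

p-value = 0.042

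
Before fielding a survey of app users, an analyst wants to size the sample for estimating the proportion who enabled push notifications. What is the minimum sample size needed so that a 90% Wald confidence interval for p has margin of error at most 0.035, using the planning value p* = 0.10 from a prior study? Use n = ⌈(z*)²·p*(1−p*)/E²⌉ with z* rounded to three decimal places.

n = 199

For 90% confidence, z* = 1.645.
p*(1−p*) = 0.10·0.90 = 0.0900.
Required n before rounding: 2.706025 × 0.0900 / 0.035² = 198.810.
⌈198.810⌉ = 199.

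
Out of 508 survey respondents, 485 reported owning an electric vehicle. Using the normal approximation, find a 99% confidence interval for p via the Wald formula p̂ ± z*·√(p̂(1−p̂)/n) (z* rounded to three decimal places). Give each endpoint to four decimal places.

(0.9310, 0.9785)

The sample proportion is 485/508 = 0.95472.
SE = √(p̂(1−p̂)/n) = √(0.043226/508) = 0.009224.
For 99% confidence, z* = 2.576.
Margin = 2.576·0.009224 = 0.02376.
So the interval runs from 0.9310 to 0.9785.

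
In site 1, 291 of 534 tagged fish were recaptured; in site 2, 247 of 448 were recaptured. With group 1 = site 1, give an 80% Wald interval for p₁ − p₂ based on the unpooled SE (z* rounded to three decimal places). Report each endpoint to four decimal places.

(-0.0473, 0.0345)

p̂₁ = 291/534 = 0.54494, p̂₂ = 247/448 = 0.55134; p̂₁ − p̂₂ = -0.00640.
SE = √(0.000464382 + 0.000552152) = √0.001016534 = 0.031883.
z* = 1.282 at the 80% level. Margin = 1.282·0.031883 = 0.04087.
So the interval runs from -0.0473 to 0.0345.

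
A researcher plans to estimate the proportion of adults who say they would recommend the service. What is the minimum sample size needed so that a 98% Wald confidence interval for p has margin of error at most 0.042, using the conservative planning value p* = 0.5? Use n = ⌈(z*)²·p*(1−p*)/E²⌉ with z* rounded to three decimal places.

n = 767

z* = 2.326 at the 98% level.
p*(1−p*) = 0.2500.
Required n before rounding: 5.410276 × 0.2500 / 0.042² = 766.762.
⌈766.762⌉ = 767.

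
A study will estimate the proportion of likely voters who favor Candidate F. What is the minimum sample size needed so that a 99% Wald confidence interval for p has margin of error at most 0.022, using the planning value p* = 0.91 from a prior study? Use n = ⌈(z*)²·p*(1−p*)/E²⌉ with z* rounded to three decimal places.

n = 1123

For 99% confidence, z* = 2.576.
p*(1−p*) = 0.91·0.09 = 0.0819.
Required n before rounding: 6.635776 × 0.0819 / 0.022² = 1122.872.
Rounding up, n = 1123.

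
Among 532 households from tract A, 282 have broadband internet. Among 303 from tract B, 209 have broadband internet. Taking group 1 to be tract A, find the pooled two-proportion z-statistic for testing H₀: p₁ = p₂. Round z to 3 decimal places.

p̂₁ = 282/532 = 0.53008, p̂₂ = 209/303 = 0.68977.
Pooling: p̂ = 491/835 = 0.58802.
Pooled SE = √[0.2422518·0.00518003] ≈ 0.035424.
z = (p̂₁ − p̂₂)/SE = (0.53008 − 0.68977)/0.035424 = -0.15969/0.035424 = -4.508.

z = -4.508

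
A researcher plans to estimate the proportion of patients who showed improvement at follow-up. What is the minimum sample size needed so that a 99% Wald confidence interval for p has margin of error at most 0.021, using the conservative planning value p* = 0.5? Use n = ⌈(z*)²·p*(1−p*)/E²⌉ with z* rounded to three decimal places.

For 99% confidence, z* = 2.576.
p*(1−p*) = 0.2500.
(z*)²·p*(1−p*)/E² = 6.635776·0.2500/0.000441 = 3761.778.
Rounding up, n = 3762.

n = 3762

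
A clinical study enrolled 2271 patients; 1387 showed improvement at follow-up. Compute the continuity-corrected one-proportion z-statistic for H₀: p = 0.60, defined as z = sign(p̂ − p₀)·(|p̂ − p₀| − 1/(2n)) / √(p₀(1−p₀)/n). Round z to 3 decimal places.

p̂ = 1387/2271 = 0.61074. p̂ − p₀ = 0.010744.
Continuity correction 1/(2n) = 1/4542 = 0.000220.
Corrected numerator: |0.010744| − 0.000220 = 0.010524.
Null standard error: √(0.60·0.40/2271) = √0.000105680 = 0.010280.
z = (+)0.010524/0.010280 = 1.024.

z = 1.024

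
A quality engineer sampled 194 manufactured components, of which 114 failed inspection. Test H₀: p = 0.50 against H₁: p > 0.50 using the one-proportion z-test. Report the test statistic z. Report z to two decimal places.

z = 2.44

p̂ = 114/194 = 0.58763.
Under H₀, SE = √(p₀(1−p₀)/n) = √(0.50·0.50/194) = √0.001288660 = 0.035898.
z = (0.58763 − 0.50)/0.035898 = 0.08763/0.035898 = 2.44.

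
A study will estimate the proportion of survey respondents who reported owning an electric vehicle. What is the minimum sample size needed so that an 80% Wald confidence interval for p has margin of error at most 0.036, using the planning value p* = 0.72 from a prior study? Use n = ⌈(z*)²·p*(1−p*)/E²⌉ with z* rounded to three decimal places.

z* = 1.282 at the 80% level.
p*(1−p*) = 0.2016.
(z*)²·p*(1−p*)/E² = 1.643524·0.2016/0.001296 = 255.659.
Rounding up, n = 256.

n = 256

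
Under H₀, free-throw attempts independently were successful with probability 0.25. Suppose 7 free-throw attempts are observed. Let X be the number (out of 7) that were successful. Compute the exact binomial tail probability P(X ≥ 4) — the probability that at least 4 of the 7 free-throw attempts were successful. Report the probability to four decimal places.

X is binomial with n = 7 and p = 0.25.
P(X ≥ 4) = C(7,4)·0.25^4·0.75^3 + C(7,5)·0.25^5·0.75^2 + C(7,6)·0.25^6·0.75^1 + C(7,7)·0.25^7·0.75^0.
= 0.057678 + 0.011536 + 0.001282 + 0.000061 = 0.0706.

P = 0.0706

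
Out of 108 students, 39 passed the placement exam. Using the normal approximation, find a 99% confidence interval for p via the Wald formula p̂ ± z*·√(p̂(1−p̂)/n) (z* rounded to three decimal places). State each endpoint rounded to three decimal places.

Sample proportion p̂ = 39/108 = 0.36111.
SE = √(p̂(1−p̂)/n) = √(0.230710/108) = 0.046219.
z* = 2.576 at the 99% level.
Margin of error: 2.576 × 0.046219 = 0.11906.
CI: 0.36111 ± 0.11906 = (0.242, 0.480).

(0.242, 0.480)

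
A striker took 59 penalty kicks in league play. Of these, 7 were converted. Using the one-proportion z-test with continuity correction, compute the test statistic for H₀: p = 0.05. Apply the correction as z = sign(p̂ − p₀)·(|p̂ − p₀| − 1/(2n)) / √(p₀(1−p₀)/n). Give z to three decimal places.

z = 2.121

The sample proportion is 7/59 = 0.11864. p̂ − p₀ = 0.068644.
1/(2n) = 0.008475.
Corrected numerator: |0.068644| − 0.008475 = 0.060169.
Under H₀, SE = √(p₀(1−p₀)/n) = √(0.05·0.95/59) = √0.000805085 = 0.028374.
z = +0.060169/0.028374 = 2.121.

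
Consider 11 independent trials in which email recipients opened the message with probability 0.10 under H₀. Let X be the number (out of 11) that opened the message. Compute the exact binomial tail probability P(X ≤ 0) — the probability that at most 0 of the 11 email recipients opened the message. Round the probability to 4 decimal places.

X is binomial with n = 11 and p = 0.10.
P(X ≤ 0) = C(11,0)·0.10^0·0.90^11.
= 0.313811 = 0.3138.

P = 0.3138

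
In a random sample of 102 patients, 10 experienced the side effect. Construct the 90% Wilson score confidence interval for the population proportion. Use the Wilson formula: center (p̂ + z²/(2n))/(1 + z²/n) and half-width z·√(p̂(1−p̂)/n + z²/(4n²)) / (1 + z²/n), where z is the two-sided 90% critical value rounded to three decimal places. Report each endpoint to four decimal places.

(0.0595, 0.1573)

p̂ = 10/102 = 0.09804; z = 1.645, so z² = 2.706025.
Denominator 1 + z²/n = 1 + 2.706025/102 = 1.026530.
Adjusted center: (0.09804 + z²/(2n))/1.026530 = 0.10843.
Radicand: p̂(1−p̂)/n + z²/(4n²) = 0.000866937 + 0.000065024 = 0.000931961.
Half-width = 1.645·√0.000931961/1.026530 = 0.04892.
So the interval runs from 0.0595 to 0.1573.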